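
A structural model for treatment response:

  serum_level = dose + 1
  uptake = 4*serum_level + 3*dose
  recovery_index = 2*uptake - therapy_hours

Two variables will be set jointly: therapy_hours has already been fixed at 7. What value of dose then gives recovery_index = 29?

With therapy_hours held at 7:
Substituting into the uptake equation gives uptake = 7*dose + 4.
This gives recovery_index = 14*dose + 1.
Solve 14*dose + 1 = 29: dose = (29 - 1) / 14 = 2.

dose = 2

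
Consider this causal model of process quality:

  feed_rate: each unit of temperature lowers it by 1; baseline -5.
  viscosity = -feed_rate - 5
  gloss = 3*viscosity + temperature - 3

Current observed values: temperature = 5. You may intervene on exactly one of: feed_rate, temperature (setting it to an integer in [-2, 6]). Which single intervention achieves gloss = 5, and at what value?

Intervening on feed_rate: gloss = -3*feed_rate - 13. Reaching 5 requires feed_rate = -6, outside [-2, 6].
Intervening on temperature: with other inputs at their observed values, gloss = 4*temperature - 3. Solving for 5 gives temperature = 2, within [-2, 6].

set temperature = 2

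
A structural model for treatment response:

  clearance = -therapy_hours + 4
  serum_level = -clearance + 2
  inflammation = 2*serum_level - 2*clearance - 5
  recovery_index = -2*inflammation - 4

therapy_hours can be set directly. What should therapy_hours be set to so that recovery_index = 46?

therapy_hours = -2

Substituting into the serum_level equation gives serum_level = therapy_hours - 2.
Substituting into the inflammation equation gives inflammation = 4*therapy_hours - 17.
This gives recovery_index = -8*therapy_hours + 30.
Solve -8*therapy_hours + 30 = 46: therapy_hours = (46 - 30) / -8 = -2.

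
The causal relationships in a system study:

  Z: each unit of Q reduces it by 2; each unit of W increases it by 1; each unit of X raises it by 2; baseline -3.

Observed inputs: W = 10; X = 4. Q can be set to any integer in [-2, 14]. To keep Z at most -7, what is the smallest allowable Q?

Substituting into the Z equation gives Z = -2*Q + 15.
Require -2*Q + 15 ≤ -7, so Q ≥ 11.
The smallest integer in [-2, 14] satisfying this is 11.

Q = 11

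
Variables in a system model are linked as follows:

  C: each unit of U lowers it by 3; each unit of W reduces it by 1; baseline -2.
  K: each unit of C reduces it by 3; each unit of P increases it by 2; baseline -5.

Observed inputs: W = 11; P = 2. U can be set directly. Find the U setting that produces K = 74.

Substituting into the C equation gives C = -3*U - 13.
Substituting into the K equation gives K = 9*U + 38.
Solve 9*U + 38 = 74: U = (74 - 38) / 9 = 4.

U = 4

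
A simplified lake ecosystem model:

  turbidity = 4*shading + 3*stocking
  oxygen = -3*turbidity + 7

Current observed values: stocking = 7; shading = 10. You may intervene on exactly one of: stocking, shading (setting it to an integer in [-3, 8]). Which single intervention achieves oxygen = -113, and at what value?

set stocking = 0

Intervening on stocking: with other inputs at their observed values, oxygen = -9*stocking - 113. Solving for -113 gives stocking = 0, within [-3, 8].
Intervening on shading: oxygen = -12*shading - 56. Reaching -113 requires shading = 19/4, not an integer.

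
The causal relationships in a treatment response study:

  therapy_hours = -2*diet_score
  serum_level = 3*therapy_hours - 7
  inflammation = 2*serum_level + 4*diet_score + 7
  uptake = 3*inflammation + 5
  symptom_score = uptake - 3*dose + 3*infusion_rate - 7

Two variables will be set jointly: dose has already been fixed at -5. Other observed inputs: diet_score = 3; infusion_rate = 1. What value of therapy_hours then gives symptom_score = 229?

therapy_hours = 11

With dose held at -5:
Intervening on therapy_hours fixes its value directly, overriding its dependence on diet_score.
Substituting into the inflammation equation gives inflammation = 6*therapy_hours + 5.
Substituting into the uptake equation gives uptake = 18*therapy_hours + 20.
Substituting into the symptom_score equation gives symptom_score = 18*therapy_hours + 31.
Solve 18*therapy_hours + 31 = 229: therapy_hours = (229 - 31) / 18 = 11.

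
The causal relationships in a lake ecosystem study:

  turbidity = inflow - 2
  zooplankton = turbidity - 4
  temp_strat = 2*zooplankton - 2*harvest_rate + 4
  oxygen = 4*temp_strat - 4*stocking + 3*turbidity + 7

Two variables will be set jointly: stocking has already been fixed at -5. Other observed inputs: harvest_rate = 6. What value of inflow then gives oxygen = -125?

inflow = -6

With stocking held at -5:
Substituting into the zooplankton equation gives zooplankton = inflow - 6.
Substituting into the temp_strat equation gives temp_strat = 2*inflow - 20.
Substituting into the oxygen equation gives oxygen = 11*inflow - 59.
Solve 11*inflow - 59 = -125: inflow = (-125 + 59) / 11 = -6.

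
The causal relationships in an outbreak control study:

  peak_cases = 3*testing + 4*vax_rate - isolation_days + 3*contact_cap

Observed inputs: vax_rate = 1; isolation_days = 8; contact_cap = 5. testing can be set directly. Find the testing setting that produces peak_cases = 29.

testing = 6

Substituting into the peak_cases equation gives peak_cases = 3*testing + 11.
Solve 3*testing + 11 = 29: testing = (29 - 11) / 3 = 6.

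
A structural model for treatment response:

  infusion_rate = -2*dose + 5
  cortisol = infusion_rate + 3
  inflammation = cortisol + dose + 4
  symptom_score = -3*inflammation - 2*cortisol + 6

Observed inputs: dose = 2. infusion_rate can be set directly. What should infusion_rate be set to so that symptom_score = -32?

infusion_rate = 1

Intervening on infusion_rate fixes its value directly, overriding its dependence on dose.
Substituting into the inflammation equation gives inflammation = infusion_rate + 9.
This gives symptom_score = -5*infusion_rate - 27.
Solve -5*infusion_rate - 27 = -32: infusion_rate = (-32 + 27) / -5 = 1.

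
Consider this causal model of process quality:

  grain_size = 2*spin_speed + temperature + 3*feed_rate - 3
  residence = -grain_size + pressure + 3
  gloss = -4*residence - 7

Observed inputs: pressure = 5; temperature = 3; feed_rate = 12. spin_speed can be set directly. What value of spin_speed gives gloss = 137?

spin_speed = 4

Substituting into the grain_size equation gives grain_size = 2*spin_speed + 36.
residence becomes -2*spin_speed - 28.
gloss becomes 8*spin_speed + 105.
Solve 8*spin_speed + 105 = 137: spin_speed = (137 - 105) / 8 = 4.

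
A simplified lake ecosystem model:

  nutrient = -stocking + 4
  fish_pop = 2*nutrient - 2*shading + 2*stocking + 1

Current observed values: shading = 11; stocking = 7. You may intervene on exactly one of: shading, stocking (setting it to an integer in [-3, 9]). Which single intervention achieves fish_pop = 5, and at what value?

set shading = 2

Intervening on shading: with other inputs at their observed values, fish_pop = -2*shading + 9. Solving for 5 gives shading = 2, within [-3, 9].
Intervening on stocking: the paths from stocking to fish_pop cancel (net effect zero), leaving fish_pop = -13; 5 is unreachable this way.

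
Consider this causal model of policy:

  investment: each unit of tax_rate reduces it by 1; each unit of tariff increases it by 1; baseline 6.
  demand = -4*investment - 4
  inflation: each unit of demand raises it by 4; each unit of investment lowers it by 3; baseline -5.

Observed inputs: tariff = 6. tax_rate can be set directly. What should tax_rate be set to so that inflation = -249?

tax_rate = 0

Substituting into the investment equation gives investment = -tax_rate + 12.
Substituting into the demand equation gives demand = 4*tax_rate - 52.
inflation becomes 19*tax_rate - 249.
Solve 19*tax_rate - 249 = -249: tax_rate = (-249 + 249) / 19 = 0.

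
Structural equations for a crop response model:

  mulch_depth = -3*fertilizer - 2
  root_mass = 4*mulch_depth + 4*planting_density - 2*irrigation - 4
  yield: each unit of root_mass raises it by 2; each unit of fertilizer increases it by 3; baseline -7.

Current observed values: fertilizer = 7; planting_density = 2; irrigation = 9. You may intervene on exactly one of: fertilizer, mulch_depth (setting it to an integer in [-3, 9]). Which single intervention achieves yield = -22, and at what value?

set mulch_depth = -1

Intervening on fertilizer: yield = -21*fertilizer - 51. Reaching -22 requires fertilizer = -29/21, not an integer.
Intervening on mulch_depth: with other inputs at their observed values, yield = 8*mulch_depth - 14. Solving for -22 gives mulch_depth = -1, within [-3, 9].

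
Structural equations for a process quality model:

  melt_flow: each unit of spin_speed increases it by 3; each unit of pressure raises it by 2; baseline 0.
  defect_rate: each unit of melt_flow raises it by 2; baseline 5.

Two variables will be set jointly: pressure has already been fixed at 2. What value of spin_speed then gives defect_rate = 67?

With pressure held at 2:
Substituting into the melt_flow equation gives melt_flow = 3*spin_speed + 4.
This gives defect_rate = 6*spin_speed + 13.
Solve 6*spin_speed + 13 = 67: spin_speed = (67 - 13) / 6 = 9.

spin_speed = 9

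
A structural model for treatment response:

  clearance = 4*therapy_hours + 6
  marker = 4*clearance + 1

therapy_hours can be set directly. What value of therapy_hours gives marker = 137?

therapy_hours = 7

Substituting into the marker equation gives marker = 16*therapy_hours + 25.
Solve 16*therapy_hours + 25 = 137: therapy_hours = (137 - 25) / 16 = 7.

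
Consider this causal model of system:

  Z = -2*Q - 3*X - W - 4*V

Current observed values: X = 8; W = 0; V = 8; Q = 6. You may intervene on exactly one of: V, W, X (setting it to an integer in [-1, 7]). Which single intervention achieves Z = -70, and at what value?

Intervening on V: Z = -4*V - 36. Reaching -70 requires V = 17/2, not an integer.
Intervening on W: with other inputs at their observed values, Z = -W - 68. Solving for -70 gives W = 2, within [-1, 7].
Intervening on X: Z = -3*X - 44. Reaching -70 requires X = 26/3, not an integer.

set W = 2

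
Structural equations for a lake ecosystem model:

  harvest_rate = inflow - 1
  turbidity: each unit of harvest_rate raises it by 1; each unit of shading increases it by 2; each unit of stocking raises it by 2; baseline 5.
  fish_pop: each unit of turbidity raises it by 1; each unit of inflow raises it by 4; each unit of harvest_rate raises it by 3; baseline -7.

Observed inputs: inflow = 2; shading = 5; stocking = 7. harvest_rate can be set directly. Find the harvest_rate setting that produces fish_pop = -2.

harvest_rate = -8

Intervening on harvest_rate fixes its value directly, overriding its dependence on inflow.
Substituting into the turbidity equation gives turbidity = harvest_rate + 29.
Substituting into the fish_pop equation gives fish_pop = 4*harvest_rate + 30.
Solve 4*harvest_rate + 30 = -2: harvest_rate = (-2 - 30) / 4 = -8.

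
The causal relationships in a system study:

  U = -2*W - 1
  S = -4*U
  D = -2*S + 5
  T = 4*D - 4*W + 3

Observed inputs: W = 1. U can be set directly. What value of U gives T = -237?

Intervening on U fixes its value directly, overriding its dependence on W.
Substituting into the D equation gives D = 8*U + 5.
So T = 32*U + 19.
Solve 32*U + 19 = -237: U = (-237 - 19) / 32 = -8.

U = -8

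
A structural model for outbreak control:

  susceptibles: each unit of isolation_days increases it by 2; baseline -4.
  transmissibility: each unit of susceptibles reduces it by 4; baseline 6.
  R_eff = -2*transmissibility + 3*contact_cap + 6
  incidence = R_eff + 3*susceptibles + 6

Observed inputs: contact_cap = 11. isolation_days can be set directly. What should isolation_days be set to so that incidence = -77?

Substituting into the transmissibility equation gives transmissibility = -8*isolation_days + 22.
So R_eff = 16*isolation_days - 5.
This gives incidence = 22*isolation_days - 11.
Solve 22*isolation_days - 11 = -77: isolation_days = (-77 + 11) / 22 = -3.

isolation_days = -3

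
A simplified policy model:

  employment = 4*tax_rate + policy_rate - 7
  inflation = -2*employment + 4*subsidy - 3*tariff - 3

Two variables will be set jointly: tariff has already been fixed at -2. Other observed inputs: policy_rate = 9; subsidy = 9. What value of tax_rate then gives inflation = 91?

With tariff held at -2:
Substituting into the employment equation gives employment = 4*tax_rate + 2.
So inflation = -8*tax_rate + 35.
Solve -8*tax_rate + 35 = 91: tax_rate = (91 - 35) / -8 = -7.

tax_rate = -7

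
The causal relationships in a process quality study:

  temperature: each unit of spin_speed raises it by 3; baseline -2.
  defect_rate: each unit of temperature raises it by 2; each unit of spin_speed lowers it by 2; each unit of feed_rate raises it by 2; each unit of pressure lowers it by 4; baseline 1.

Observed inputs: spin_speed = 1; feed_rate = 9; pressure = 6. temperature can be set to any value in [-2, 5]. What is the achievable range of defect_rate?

-11 to 3

Intervening on temperature fixes its value directly, overriding its dependence on spin_speed.
Substituting into the defect_rate equation gives defect_rate = 2*temperature - 7.
Linear in temperature, so extremes are at the endpoints: temperature = -2 gives defect_rate = -11; temperature = 5 gives defect_rate = 3.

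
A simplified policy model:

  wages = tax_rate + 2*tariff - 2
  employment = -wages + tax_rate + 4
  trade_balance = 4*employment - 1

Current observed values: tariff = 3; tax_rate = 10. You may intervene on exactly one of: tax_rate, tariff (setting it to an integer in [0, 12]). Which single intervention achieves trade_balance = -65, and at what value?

Intervening on tax_rate: the paths from tax_rate to trade_balance cancel (net effect zero), leaving trade_balance = -1; -65 is unreachable this way.
Intervening on tariff: with other inputs at their observed values, trade_balance = -8*tariff + 23. Solving for -65 gives tariff = 11, within [0, 12].

set tariff = 11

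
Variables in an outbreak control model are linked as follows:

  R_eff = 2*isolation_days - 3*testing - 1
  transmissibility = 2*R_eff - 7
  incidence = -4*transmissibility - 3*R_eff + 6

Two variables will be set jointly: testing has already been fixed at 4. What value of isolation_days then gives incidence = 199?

With testing held at 4:
Substituting into the R_eff equation gives R_eff = 2*isolation_days - 13.
Substituting into the transmissibility equation gives transmissibility = 4*isolation_days - 33.
Substituting into the incidence equation gives incidence = -22*isolation_days + 177.
Solve -22*isolation_days + 177 = 199: isolation_days = (199 - 177) / -22 = -1.

isolation_days = -1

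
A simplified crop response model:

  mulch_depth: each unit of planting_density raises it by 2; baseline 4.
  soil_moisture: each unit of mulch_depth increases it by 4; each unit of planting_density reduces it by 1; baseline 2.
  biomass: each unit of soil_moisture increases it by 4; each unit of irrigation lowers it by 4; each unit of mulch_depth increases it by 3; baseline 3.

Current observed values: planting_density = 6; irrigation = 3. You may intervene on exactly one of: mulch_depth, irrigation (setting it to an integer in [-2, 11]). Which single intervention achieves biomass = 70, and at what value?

Intervening on mulch_depth: with other inputs at their observed values, biomass = 19*mulch_depth - 25. Solving for 70 gives mulch_depth = 5, within [-2, 11].
Intervening on irrigation: biomass = -4*irrigation + 291. Reaching 70 requires irrigation = 221/4, not an integer.

set mulch_depth = 5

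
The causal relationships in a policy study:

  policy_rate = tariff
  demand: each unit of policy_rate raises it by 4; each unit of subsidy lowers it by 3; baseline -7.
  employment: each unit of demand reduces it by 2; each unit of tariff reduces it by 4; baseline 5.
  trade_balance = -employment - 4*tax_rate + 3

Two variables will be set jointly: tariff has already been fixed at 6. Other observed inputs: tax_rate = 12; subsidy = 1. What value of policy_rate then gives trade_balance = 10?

policy_rate = 7

With tariff held at 6:
Intervening on policy_rate fixes its value directly, overriding its dependence on tariff.
Substituting into the demand equation gives demand = 4*policy_rate - 10.
Substituting into the employment equation gives employment = -8*policy_rate + 1.
This gives trade_balance = 8*policy_rate - 46.
Solve 8*policy_rate - 46 = 10: policy_rate = (10 + 46) / 8 = 7.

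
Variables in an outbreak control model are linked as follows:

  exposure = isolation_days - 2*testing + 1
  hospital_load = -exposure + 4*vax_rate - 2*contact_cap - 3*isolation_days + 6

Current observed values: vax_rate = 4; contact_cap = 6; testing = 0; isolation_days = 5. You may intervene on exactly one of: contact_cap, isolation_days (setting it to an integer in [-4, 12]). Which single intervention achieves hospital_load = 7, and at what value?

set contact_cap = -3

Intervening on contact_cap: with other inputs at their observed values, hospital_load = -2*contact_cap + 1. Solving for 7 gives contact_cap = -3, within [-4, 12].
Intervening on isolation_days: hospital_load = -4*isolation_days + 9. Reaching 7 requires isolation_days = 1/2, not an integer.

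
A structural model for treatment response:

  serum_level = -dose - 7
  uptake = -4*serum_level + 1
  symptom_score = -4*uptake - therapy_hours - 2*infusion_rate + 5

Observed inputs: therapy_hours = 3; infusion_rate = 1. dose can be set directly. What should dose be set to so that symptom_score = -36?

Substituting into the uptake equation gives uptake = 4*dose + 29.
So symptom_score = -16*dose - 116.
Solve -16*dose - 116 = -36: dose = (-36 + 116) / -16 = -5.

dose = -5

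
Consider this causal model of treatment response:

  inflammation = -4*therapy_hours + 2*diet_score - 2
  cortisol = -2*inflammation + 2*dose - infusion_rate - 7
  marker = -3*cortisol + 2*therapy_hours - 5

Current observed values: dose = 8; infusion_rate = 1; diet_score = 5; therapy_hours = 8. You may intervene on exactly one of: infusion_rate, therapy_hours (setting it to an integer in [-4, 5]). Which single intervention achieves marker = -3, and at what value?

set therapy_hours = 1

Intervening on infusion_rate: marker = 3*infusion_rate - 160. Reaching -3 requires infusion_rate = 157/3, not an integer.
Intervening on therapy_hours: with other inputs at their observed values, marker = -22*therapy_hours + 19. Solving for -3 gives therapy_hours = 1, within [-4, 5].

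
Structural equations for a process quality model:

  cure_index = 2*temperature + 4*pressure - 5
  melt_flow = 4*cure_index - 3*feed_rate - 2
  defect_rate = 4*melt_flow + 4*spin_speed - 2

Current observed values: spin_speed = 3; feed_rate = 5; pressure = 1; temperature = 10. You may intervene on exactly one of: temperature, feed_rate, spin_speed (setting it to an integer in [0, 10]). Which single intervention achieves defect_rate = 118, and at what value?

Intervening on temperature: with other inputs at their observed values, defect_rate = 32*temperature - 74. Solving for 118 gives temperature = 6, within [0, 10].
Intervening on feed_rate: defect_rate = -12*feed_rate + 306. Reaching 118 requires feed_rate = 47/3, not an integer.
Intervening on spin_speed: defect_rate = 4*spin_speed + 234. Reaching 118 requires spin_speed = -29, outside [0, 10].

set temperature = 6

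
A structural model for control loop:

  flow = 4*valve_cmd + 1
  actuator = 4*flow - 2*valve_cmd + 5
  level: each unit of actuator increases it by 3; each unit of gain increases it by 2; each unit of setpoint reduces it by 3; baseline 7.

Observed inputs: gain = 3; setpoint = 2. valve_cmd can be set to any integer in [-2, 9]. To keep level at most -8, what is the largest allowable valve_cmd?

valve_cmd = -1

Substituting into the actuator equation gives actuator = 14*valve_cmd + 9.
Substituting into the level equation gives level = 42*valve_cmd + 34.
Require 42*valve_cmd + 34 ≤ -8, so valve_cmd ≤ -1.
The largest integer in [-2, 9] satisfying this is -1.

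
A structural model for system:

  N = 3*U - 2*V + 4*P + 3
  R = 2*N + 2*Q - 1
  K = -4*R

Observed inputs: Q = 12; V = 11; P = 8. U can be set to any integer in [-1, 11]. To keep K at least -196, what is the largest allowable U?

U = 0

Substituting into the N equation gives N = 3*U + 13.
Substituting into the R equation gives R = 6*U + 49.
This gives K = -24*U - 196.
Require -24*U - 196 ≥ -196, so U ≤ 0.
The largest integer in [-1, 11] satisfying this is 0.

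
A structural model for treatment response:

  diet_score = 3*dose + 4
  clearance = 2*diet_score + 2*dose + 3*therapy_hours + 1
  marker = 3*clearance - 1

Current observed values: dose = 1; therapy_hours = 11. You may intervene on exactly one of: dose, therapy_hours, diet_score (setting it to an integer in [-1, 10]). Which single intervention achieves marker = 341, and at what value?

Intervening on dose: with other inputs at their observed values, marker = 24*dose + 125. Solving for 341 gives dose = 9, within [-1, 10].
Intervening on therapy_hours: marker = 9*therapy_hours + 50. Reaching 341 requires therapy_hours = 97/3, not an integer.
Intervening on diet_score: marker = 6*diet_score + 107. Reaching 341 requires diet_score = 39, outside [-1, 10].

set dose = 9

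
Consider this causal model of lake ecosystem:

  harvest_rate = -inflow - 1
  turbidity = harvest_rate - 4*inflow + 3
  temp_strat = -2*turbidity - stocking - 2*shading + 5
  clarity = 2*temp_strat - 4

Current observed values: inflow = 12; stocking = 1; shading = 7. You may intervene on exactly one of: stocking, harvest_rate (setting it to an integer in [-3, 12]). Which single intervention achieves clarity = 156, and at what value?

set harvest_rate = 0

Intervening on stocking: clarity = -2*stocking + 210. Reaching 156 requires stocking = 27, outside [-3, 12].
Intervening on harvest_rate: with other inputs at their observed values, clarity = -4*harvest_rate + 156. Solving for 156 gives harvest_rate = 0, within [-3, 12].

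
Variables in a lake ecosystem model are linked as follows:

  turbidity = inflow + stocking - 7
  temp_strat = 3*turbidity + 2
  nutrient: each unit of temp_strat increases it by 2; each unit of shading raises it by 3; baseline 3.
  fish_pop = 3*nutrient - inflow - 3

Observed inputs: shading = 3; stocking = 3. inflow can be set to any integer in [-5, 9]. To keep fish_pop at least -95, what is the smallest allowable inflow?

inflow = -4

Substituting into the turbidity equation gives turbidity = inflow - 4.
Substituting into the temp_strat equation gives temp_strat = 3*inflow - 10.
Substituting into the nutrient equation gives nutrient = 6*inflow - 8.
Substituting into the fish_pop equation gives fish_pop = 17*inflow - 27.
Require 17*inflow - 27 ≥ -95, so inflow ≥ -4.
The smallest integer in [-5, 9] satisfying this is -4.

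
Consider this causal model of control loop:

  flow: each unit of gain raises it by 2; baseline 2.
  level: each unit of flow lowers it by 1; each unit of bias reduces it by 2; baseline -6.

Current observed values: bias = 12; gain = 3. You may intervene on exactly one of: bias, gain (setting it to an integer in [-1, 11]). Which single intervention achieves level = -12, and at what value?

Intervening on bias: with other inputs at their observed values, level = -2*bias - 14. Solving for -12 gives bias = -1, within [-1, 11].
Intervening on gain: level = -2*gain - 32. Reaching -12 requires gain = -10, outside [-1, 11].

set bias = -1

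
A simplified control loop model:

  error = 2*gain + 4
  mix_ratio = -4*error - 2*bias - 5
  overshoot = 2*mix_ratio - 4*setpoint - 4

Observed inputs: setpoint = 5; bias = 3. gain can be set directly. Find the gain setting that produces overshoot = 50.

gain = -8

Substituting into the mix_ratio equation gives mix_ratio = -8*gain - 27.
Substituting into the overshoot equation gives overshoot = -16*gain - 78.
Solve -16*gain - 78 = 50: gain = (50 + 78) / -16 = -8.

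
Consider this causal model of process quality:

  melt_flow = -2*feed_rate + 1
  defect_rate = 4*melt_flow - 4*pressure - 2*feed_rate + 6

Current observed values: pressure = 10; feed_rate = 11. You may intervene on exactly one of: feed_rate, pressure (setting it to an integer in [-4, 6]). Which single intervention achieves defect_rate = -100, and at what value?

Intervening on feed_rate: defect_rate = -10*feed_rate - 30. Reaching -100 requires feed_rate = 7, outside [-4, 6].
Intervening on pressure: with other inputs at their observed values, defect_rate = -4*pressure - 100. Solving for -100 gives pressure = 0, within [-4, 6].

set pressure = 0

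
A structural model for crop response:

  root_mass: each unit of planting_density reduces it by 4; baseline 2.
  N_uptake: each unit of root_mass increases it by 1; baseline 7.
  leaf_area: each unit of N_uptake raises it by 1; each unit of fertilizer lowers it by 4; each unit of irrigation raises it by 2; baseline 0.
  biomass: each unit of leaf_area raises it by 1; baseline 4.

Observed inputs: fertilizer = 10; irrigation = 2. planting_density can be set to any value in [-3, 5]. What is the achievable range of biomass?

-43 to -11

Substituting into the N_uptake equation gives N_uptake = -4*planting_density + 9.
Substituting into the leaf_area equation gives leaf_area = -4*planting_density - 27.
So biomass = -4*planting_density - 23.
Linear in planting_density, so extremes are at the endpoints: planting_density = -3 gives biomass = -11; planting_density = 5 gives biomass = -43.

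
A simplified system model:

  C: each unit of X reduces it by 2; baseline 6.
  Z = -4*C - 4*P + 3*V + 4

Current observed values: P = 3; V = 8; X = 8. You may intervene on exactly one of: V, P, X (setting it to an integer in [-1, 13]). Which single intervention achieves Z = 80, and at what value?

set X = 11

Intervening on V: Z = 3*V + 32. Reaching 80 requires V = 16, outside [-1, 13].
Intervening on P: Z = -4*P + 68. Reaching 80 requires P = -3, outside [-1, 13].
Intervening on X: with other inputs at their observed values, Z = 8*X - 8. Solving for 80 gives X = 11, within [-1, 13].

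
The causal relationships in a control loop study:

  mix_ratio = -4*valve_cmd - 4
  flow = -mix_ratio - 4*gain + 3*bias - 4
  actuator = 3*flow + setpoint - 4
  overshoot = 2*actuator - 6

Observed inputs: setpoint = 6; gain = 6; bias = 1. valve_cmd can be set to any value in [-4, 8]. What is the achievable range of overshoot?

-224 to 64

Substituting into the flow equation gives flow = 4*valve_cmd - 21.
actuator becomes 12*valve_cmd - 61.
Substituting into the overshoot equation gives overshoot = 24*valve_cmd - 128.
Linear in valve_cmd, so extremes are at the endpoints: valve_cmd = -4 gives overshoot = -224; valve_cmd = 8 gives overshoot = 64.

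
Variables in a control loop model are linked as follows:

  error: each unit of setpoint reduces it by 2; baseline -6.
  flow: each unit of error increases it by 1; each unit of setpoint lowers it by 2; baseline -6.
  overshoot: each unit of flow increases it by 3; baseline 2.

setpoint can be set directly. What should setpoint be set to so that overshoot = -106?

setpoint = 6

Substituting into the flow equation gives flow = -4*setpoint - 12.
Substituting into the overshoot equation gives overshoot = -12*setpoint - 34.
Solve -12*setpoint - 34 = -106: setpoint = (-106 + 34) / -12 = 6.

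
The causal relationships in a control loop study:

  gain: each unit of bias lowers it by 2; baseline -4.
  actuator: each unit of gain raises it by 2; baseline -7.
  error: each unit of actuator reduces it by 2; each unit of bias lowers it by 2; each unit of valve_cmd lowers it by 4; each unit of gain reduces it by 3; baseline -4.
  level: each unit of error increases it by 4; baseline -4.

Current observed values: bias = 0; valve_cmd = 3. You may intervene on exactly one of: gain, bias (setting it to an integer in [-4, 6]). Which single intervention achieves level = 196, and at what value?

set bias = 2

Intervening on gain: level = -28*gain - 12. Reaching 196 requires gain = -52/7, not an integer.
Intervening on bias: with other inputs at their observed values, level = 48*bias + 100. Solving for 196 gives bias = 2, within [-4, 6].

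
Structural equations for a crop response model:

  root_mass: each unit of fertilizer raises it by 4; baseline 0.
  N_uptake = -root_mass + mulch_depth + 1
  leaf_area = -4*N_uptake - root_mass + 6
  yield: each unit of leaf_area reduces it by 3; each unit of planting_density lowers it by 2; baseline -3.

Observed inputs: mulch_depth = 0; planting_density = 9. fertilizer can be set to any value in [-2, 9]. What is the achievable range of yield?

Substituting into the N_uptake equation gives N_uptake = -4*fertilizer + 1.
Substituting into the leaf_area equation gives leaf_area = 12*fertilizer + 2.
yield becomes -36*fertilizer - 27.
Linear in fertilizer, so extremes are at the endpoints: fertilizer = -2 gives yield = 45; fertilizer = 9 gives yield = -351.

-351 to 45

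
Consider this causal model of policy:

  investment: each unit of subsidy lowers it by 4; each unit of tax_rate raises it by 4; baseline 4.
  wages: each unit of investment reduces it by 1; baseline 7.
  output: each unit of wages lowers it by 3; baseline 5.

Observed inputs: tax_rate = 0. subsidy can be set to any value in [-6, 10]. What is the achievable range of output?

-124 to 68

Substituting into the investment equation gives investment = -4*subsidy + 4.
This gives wages = 4*subsidy + 3.
Substituting into the output equation gives output = -12*subsidy - 4.
Linear in subsidy, so extremes are at the endpoints: subsidy = -6 gives output = 68; subsidy = 10 gives output = -124.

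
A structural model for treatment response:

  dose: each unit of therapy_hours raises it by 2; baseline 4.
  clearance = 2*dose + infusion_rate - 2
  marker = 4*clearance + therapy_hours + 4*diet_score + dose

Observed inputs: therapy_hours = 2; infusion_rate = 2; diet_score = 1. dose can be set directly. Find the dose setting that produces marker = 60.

Intervening on dose fixes its value directly, overriding its dependence on therapy_hours.
Substituting into the clearance equation gives clearance = 2*dose.
Substituting into the marker equation gives marker = 9*dose + 6.
Solve 9*dose + 6 = 60: dose = (60 - 6) / 9 = 6.

dose = 6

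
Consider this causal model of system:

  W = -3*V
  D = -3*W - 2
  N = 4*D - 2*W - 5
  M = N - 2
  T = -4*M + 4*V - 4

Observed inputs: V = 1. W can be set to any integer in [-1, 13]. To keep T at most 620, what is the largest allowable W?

Intervening on W fixes its value directly, overriding its dependence on V.
Substituting into the N equation gives N = -14*W - 13.
This gives M = -14*W - 15.
So T = 56*W + 60.
Require 56*W + 60 ≤ 620, so W ≤ 10.
The largest integer in [-1, 13] satisfying this is 10.

W = 10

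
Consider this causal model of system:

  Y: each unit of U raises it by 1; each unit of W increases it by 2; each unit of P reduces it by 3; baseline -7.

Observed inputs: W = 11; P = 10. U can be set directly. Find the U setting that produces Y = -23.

U = -8

Substituting into the Y equation gives Y = U - 15.
Solve U - 15 = -23: U = (-23 + 15) / 1 = -8.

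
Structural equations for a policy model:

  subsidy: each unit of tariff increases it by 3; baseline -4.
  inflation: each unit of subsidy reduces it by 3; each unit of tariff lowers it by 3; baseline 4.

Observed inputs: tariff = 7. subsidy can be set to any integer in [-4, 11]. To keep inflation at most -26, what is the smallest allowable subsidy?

subsidy = 3

Intervening on subsidy fixes its value directly, overriding its dependence on tariff.
Substituting into the inflation equation gives inflation = -3*subsidy - 17.
Require -3*subsidy - 17 ≤ -26, so subsidy ≥ 3.
The smallest integer in [-4, 11] satisfying this is 3.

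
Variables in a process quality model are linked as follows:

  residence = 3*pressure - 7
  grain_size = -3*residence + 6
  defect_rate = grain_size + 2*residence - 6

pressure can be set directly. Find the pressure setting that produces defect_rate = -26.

Substituting into the grain_size equation gives grain_size = -9*pressure + 27.
This gives defect_rate = -3*pressure + 7.
Solve -3*pressure + 7 = -26: pressure = (-26 - 7) / -3 = 11.

pressure = 11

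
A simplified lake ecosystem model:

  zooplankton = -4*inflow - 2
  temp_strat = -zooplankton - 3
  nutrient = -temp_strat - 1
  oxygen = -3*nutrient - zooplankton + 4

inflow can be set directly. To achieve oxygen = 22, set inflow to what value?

inflow = 1

Substituting into the temp_strat equation gives temp_strat = 4*inflow - 1.
This gives nutrient = -4*inflow.
oxygen becomes 16*inflow + 6.
Solve 16*inflow + 6 = 22: inflow = (22 - 6) / 16 = 1.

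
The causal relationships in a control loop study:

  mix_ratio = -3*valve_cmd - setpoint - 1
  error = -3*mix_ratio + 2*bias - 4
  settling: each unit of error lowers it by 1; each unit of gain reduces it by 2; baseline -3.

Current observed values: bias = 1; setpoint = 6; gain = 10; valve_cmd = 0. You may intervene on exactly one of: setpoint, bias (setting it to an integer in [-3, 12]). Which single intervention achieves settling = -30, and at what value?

Intervening on setpoint: with other inputs at their observed values, settling = -3*setpoint - 24. Solving for -30 gives setpoint = 2, within [-3, 12].
Intervening on bias: settling = -2*bias - 40. Reaching -30 requires bias = -5, outside [-3, 12].

set setpoint = 2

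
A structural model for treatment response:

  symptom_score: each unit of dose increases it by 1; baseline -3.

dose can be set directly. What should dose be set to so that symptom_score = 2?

dose = 5

Solve dose - 3 = 2: dose = (2 + 3) / 1 = 5.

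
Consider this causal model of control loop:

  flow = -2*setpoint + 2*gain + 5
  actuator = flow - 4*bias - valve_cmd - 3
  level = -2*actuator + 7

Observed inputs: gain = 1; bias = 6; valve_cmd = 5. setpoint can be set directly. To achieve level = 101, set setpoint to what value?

Substituting into the flow equation gives flow = -2*setpoint + 7.
Substituting into the actuator equation gives actuator = -2*setpoint - 25.
Substituting into the level equation gives level = 4*setpoint + 57.
Solve 4*setpoint + 57 = 101: setpoint = (101 - 57) / 4 = 11.

setpoint = 11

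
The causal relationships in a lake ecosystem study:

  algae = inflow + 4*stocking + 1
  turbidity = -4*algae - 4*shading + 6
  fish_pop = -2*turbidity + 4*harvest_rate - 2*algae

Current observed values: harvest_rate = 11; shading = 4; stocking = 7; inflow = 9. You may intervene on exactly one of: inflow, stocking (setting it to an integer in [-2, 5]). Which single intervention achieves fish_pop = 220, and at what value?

Intervening on inflow: fish_pop = 6*inflow + 238. Reaching 220 requires inflow = -3, outside [-2, 5].
Intervening on stocking: with other inputs at their observed values, fish_pop = 24*stocking + 124. Solving for 220 gives stocking = 4, within [-2, 5].

set stocking = 4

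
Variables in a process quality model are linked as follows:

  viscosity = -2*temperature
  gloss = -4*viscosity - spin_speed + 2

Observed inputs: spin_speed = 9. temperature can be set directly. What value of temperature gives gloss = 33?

Substituting into the gloss equation gives gloss = 8*temperature - 7.
Solve 8*temperature - 7 = 33: temperature = (33 + 7) / 8 = 5.

temperature = 5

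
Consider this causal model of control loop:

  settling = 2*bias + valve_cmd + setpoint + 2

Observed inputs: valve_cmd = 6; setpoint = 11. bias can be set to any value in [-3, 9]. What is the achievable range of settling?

Substituting into the settling equation gives settling = 2*bias + 19.
Linear in bias, so extremes are at the endpoints: bias = -3 gives settling = 13; bias = 9 gives settling = 37.

13 to 37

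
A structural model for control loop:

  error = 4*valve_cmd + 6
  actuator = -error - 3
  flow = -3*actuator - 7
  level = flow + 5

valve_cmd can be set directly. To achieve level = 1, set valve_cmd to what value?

Substituting into the actuator equation gives actuator = -4*valve_cmd - 9.
This gives flow = 12*valve_cmd + 20.
So level = 12*valve_cmd + 25.
Solve 12*valve_cmd + 25 = 1: valve_cmd = (1 - 25) / 12 = -2.

valve_cmd = -2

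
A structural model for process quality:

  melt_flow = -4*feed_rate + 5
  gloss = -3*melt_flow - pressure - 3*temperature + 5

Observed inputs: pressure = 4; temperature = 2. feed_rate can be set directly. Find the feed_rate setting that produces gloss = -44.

Substituting into the gloss equation gives gloss = 12*feed_rate - 20.
Solve 12*feed_rate - 20 = -44: feed_rate = (-44 + 20) / 12 = -2.

feed_rate = -2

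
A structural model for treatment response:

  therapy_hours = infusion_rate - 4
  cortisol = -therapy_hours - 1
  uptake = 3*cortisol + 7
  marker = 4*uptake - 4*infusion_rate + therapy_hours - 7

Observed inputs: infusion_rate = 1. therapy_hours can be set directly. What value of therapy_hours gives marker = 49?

Intervening on therapy_hours fixes its value directly, overriding its dependence on infusion_rate.
Substituting into the uptake equation gives uptake = -3*therapy_hours + 4.
This gives marker = -11*therapy_hours + 5.
Solve -11*therapy_hours + 5 = 49: therapy_hours = (49 - 5) / -11 = -4.

therapy_hours = -4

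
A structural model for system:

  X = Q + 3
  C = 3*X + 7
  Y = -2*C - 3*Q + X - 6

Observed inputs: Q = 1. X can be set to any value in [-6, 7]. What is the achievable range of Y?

Intervening on X fixes its value directly, overriding its dependence on Q.
Substituting into the Y equation gives Y = -5*X - 23.
Linear in X, so extremes are at the endpoints: X = -6 gives Y = 7; X = 7 gives Y = -58.

-58 to 7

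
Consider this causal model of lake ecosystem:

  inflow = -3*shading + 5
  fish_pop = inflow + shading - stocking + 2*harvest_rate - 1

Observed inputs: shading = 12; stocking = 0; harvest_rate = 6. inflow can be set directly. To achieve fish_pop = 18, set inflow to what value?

Intervening on inflow fixes its value directly, overriding its dependence on shading.
Substituting into the fish_pop equation gives fish_pop = inflow + 23.
Solve inflow + 23 = 18: inflow = (18 - 23) / 1 = -5.

inflow = -5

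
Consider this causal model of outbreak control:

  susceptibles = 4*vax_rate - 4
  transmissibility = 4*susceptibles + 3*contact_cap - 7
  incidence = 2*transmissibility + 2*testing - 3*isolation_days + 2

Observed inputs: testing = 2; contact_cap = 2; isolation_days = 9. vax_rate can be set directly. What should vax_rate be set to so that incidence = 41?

Substituting into the transmissibility equation gives transmissibility = 16*vax_rate - 17.
Substituting into the incidence equation gives incidence = 32*vax_rate - 55.
Solve 32*vax_rate - 55 = 41: vax_rate = (41 + 55) / 32 = 3.

vax_rate = 3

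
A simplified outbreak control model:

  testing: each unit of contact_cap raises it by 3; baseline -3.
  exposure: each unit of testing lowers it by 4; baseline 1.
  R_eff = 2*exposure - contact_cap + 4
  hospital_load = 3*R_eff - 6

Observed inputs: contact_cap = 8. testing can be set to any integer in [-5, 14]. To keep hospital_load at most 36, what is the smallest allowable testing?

Intervening on testing fixes its value directly, overriding its dependence on contact_cap.
Substituting into the R_eff equation gives R_eff = -8*testing - 2.
Substituting into the hospital_load equation gives hospital_load = -24*testing - 12.
Require -24*testing - 12 ≤ 36, so testing ≥ -2.
The smallest integer in [-5, 14] satisfying this is -2.

testing = -2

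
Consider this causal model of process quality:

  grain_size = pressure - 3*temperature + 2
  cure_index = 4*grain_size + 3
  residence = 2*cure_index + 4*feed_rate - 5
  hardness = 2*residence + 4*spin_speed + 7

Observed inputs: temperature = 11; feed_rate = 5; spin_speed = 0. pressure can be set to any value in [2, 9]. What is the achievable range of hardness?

Substituting into the grain_size equation gives grain_size = pressure - 31.
Substituting into the cure_index equation gives cure_index = 4*pressure - 121.
Substituting into the residence equation gives residence = 8*pressure - 227.
This gives hardness = 16*pressure - 447.
Linear in pressure, so extremes are at the endpoints: pressure = 2 gives hardness = -415; pressure = 9 gives hardness = -303.

-415 to -303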